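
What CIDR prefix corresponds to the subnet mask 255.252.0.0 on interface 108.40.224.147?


Binary: 11111111.11111100.00000000.00000000
Count leading 1s
Prefix: /14


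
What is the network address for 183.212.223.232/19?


IP:   10110111.11010100.11011111.11101000
Mask: 11111111.11111111.11100000.00000000
AND operation:
Net:  10110111.11010100.11000000.00000000
Network: 183.212.192.0/19


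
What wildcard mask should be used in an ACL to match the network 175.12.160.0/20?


Subnet mask: 255.255.240.0
Wildcard = 255.255.255.255 - subnet mask
255 - 255 = 0
255 - 255 = 0
255 - 240 = 15
255 - 0 = 255
Wildcard: 0.0.15.255


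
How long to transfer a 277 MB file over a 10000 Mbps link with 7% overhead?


Effective throughput = 10000 * (1 - 7/100) = 9300 Mbps
File size in Mb = 277 * 8 = 2216 Mb
Time = 2216 / 9300
Time = 0.2383 seconds


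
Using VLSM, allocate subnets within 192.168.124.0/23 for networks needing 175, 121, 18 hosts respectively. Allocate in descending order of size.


175 hosts -> /24 (254 usable): 192.168.124.0/24
121 hosts -> /25 (126 usable): 192.168.125.0/25
18 hosts -> /27 (30 usable): 192.168.125.128/27
Allocation: 192.168.124.0/24 (175 hosts, 254 usable); 192.168.125.0/25 (121 hosts, 126 usable); 192.168.125.128/27 (18 hosts, 30 usable)


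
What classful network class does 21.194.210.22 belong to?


First octet: 21
Binary: 00010101
0xxxxxxx -> Class A (1-126)
Class A, default mask 255.0.0.0 (/8)


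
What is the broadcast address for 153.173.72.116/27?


Network: 153.173.72.96/27
Host bits = 5
Set all host bits to 1:
Broadcast: 153.173.72.127


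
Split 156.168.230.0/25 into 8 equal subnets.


New prefix = 25 + 3 = 28
Each subnet has 16 addresses
  156.168.230.0/28
  156.168.230.16/28
  156.168.230.32/28
  156.168.230.48/28
  156.168.230.64/28
  156.168.230.80/28
  156.168.230.96/28
  156.168.230.112/28
Subnets: 156.168.230.0/28, 156.168.230.16/28, 156.168.230.32/28, 156.168.230.48/28, 156.168.230.64/28, 156.168.230.80/28, 156.168.230.96/28, 156.168.230.112/28


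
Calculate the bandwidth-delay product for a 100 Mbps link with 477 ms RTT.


BDP = bandwidth * RTT
= 100 Mbps * 477 ms
= 100 * 1e6 * 477 / 1000 bits
= 47700000 bits
= 5962500 bytes
= 5822.7539 KB
BDP = 47700000 bits (5962500 bytes)


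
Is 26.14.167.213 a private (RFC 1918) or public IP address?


RFC 1918 private ranges:
  10.0.0.0/8 (10.0.0.0 - 10.255.255.255)
  172.16.0.0/12 (172.16.0.0 - 172.31.255.255)
  192.168.0.0/16 (192.168.0.0 - 192.168.255.255)
Public (not in any RFC 1918 range)


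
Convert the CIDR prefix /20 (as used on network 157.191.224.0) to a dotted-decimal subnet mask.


/20 means 20 network bits, 12 host bits
Binary: 11111111111111111111000000000000
Mask: 255.255.240.0


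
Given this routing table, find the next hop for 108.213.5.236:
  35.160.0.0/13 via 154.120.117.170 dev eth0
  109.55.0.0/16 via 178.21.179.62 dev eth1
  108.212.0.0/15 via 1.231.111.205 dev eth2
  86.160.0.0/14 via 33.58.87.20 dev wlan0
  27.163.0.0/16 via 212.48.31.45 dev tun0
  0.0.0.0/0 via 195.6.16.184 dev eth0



Longest prefix match for 108.213.5.236:
  /13 35.160.0.0: no
  /16 109.55.0.0: no
  /15 108.212.0.0: MATCH
  /14 86.160.0.0: no
  /16 27.163.0.0: no
  /0 0.0.0.0: MATCH
Selected: next-hop 1.231.111.205 via eth2 (matched /15)


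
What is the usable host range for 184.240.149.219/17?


Network: 184.240.128.0
Broadcast: 184.240.255.255
First usable = network + 1
Last usable = broadcast - 1
Range: 184.240.128.1 to 184.240.255.254


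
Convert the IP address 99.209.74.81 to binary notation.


99 = 01100011
209 = 11010001
74 = 01001010
81 = 01010001
Binary: 01100011.11010001.01001010.01010001


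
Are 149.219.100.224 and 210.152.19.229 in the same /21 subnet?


Mask: 255.255.248.0
149.219.100.224 AND mask = 149.219.96.0
210.152.19.229 AND mask = 210.152.16.0
No, different subnets (149.219.96.0 vs 210.152.16.0)


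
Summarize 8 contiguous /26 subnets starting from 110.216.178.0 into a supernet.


Original prefix: /26
Number of subnets: 8 = 2^3
New prefix = 26 - 3 = 23
Supernet: 110.216.178.0/23


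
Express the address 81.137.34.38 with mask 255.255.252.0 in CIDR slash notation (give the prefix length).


Binary: 11111111.11111111.11111100.00000000
Count leading 1s
Prefix: /22


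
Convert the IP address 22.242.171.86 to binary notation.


22 = 00010110
242 = 11110010
171 = 10101011
86 = 01010110
Binary: 00010110.11110010.10101011.01010110


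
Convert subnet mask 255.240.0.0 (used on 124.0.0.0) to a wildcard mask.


Subnet mask: 255.240.0.0
Wildcard = 255.255.255.255 - subnet mask
255 - 255 = 0
255 - 240 = 15
255 - 0 = 255
255 - 0 = 255
Wildcard: 0.15.255.255


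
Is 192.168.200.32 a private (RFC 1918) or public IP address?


RFC 1918 private ranges:
  10.0.0.0/8 (10.0.0.0 - 10.255.255.255)
  172.16.0.0/12 (172.16.0.0 - 172.31.255.255)
  192.168.0.0/16 (192.168.0.0 - 192.168.255.255)
Private (in 192.168.0.0/16)


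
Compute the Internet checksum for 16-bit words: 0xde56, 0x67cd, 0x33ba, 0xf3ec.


Sum all words (with carry folding):
+ 0xde56 = 0xde56
+ 0x67cd = 0x4624
+ 0x33ba = 0x79de
+ 0xf3ec = 0x6dcb
One's complement: ~0x6dcb
Checksum = 0x9234


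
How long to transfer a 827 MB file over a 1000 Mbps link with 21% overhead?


Effective throughput = 1000 * (1 - 21/100) = 790 Mbps
File size in Mb = 827 * 8 = 6616 Mb
Time = 6616 / 790
Time = 8.3747 seconds


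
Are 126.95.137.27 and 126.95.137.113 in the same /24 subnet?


Mask: 255.255.255.0
126.95.137.27 AND mask = 126.95.137.0
126.95.137.113 AND mask = 126.95.137.0
Yes, same subnet (126.95.137.0)


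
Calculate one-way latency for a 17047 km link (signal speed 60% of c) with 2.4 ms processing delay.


Speed = 0.6 * 3e5 km/s = 180000 km/s
Propagation delay = 17047 / 180000 = 0.0947 s = 94.7056 ms
Processing delay = 2.4 ms
Total one-way latency = 97.1056 ms


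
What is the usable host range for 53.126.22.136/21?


Network: 53.126.16.0
Broadcast: 53.126.23.255
First usable = network + 1
Last usable = broadcast - 1
Range: 53.126.16.1 to 53.126.23.254


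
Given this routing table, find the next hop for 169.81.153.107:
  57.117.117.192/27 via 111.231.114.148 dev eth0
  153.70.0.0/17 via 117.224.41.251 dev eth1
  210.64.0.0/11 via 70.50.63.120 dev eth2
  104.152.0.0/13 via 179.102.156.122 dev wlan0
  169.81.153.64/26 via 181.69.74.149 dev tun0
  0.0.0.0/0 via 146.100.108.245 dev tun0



Longest prefix match for 169.81.153.107:
  /27 57.117.117.192: no
  /17 153.70.0.0: no
  /11 210.64.0.0: no
  /13 104.152.0.0: no
  /26 169.81.153.64: MATCH
  /0 0.0.0.0: MATCH
Selected: next-hop 181.69.74.149 via tun0 (matched /26)


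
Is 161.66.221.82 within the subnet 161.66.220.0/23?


Subnet network: 161.66.220.0
Test IP AND mask: 161.66.220.0
Yes, 161.66.221.82 is in 161.66.220.0/23


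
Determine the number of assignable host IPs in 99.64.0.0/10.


Host bits = 32 - 10 = 22
Total addresses = 2^22 = 4194304
Usable = total - 2 (network and broadcast)
Usable hosts: 4194302


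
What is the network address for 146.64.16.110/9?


IP:   10010010.01000000.00010000.01101110
Mask: 11111111.10000000.00000000.00000000
AND operation:
Net:  10010010.00000000.00000000.00000000
Network: 146.0.0.0/9


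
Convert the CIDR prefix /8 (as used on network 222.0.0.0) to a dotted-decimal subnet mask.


/8 means 8 network bits, 24 host bits
Binary: 11111111000000000000000000000000
Mask: 255.0.0.0


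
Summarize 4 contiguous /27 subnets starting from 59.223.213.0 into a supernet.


Original prefix: /27
Number of subnets: 4 = 2^2
New prefix = 27 - 2 = 25
Supernet: 59.223.213.0/25


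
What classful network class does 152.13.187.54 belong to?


First octet: 152
Binary: 10011000
10xxxxxx -> Class B (128-191)
Class B, default mask 255.255.0.0 (/16)


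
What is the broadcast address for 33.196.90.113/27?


Network: 33.196.90.96/27
Host bits = 5
Set all host bits to 1:
Broadcast: 33.196.90.127


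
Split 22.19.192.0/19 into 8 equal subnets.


New prefix = 19 + 3 = 22
Each subnet has 1024 addresses
  22.19.192.0/22
  22.19.196.0/22
  22.19.200.0/22
  22.19.204.0/22
  22.19.208.0/22
  22.19.212.0/22
  22.19.216.0/22
  22.19.220.0/22
Subnets: 22.19.192.0/22, 22.19.196.0/22, 22.19.200.0/22, 22.19.204.0/22, 22.19.208.0/22, 22.19.212.0/22, 22.19.216.0/22, 22.19.220.0/22


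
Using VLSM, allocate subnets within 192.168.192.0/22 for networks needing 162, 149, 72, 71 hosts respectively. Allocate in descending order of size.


162 hosts -> /24 (254 usable): 192.168.192.0/24
149 hosts -> /24 (254 usable): 192.168.193.0/24
72 hosts -> /25 (126 usable): 192.168.194.0/25
71 hosts -> /25 (126 usable): 192.168.194.128/25
Allocation: 192.168.192.0/24 (162 hosts, 254 usable); 192.168.193.0/24 (149 hosts, 254 usable); 192.168.194.0/25 (72 hosts, 126 usable); 192.168.194.128/25 (71 hosts, 126 usable)


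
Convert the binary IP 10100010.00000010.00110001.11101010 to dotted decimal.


10100010 = 162
00000010 = 2
00110001 = 49
11101010 = 234
IP: 162.2.49.234


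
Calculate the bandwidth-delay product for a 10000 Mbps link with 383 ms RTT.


BDP = bandwidth * RTT
= 10000 Mbps * 383 ms
= 10000 * 1e6 * 383 / 1000 bits
= 3830000000 bits
= 478750000 bytes
= 467529.2969 KB
BDP = 3830000000 bits (478750000 bytes)


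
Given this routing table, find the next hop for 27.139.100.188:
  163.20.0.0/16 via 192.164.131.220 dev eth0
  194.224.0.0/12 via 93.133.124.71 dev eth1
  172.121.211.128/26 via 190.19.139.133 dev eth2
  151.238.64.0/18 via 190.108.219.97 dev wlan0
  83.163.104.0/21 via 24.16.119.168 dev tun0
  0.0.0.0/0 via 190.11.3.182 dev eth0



Longest prefix match for 27.139.100.188:
  /16 163.20.0.0: no
  /12 194.224.0.0: no
  /26 172.121.211.128: no
  /18 151.238.64.0: no
  /21 83.163.104.0: no
  /0 0.0.0.0: MATCH
Selected: next-hop 190.11.3.182 via eth0 (matched /0)


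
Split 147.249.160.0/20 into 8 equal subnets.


New prefix = 20 + 3 = 23
Each subnet has 512 addresses
  147.249.160.0/23
  147.249.162.0/23
  147.249.164.0/23
  147.249.166.0/23
  147.249.168.0/23
  147.249.170.0/23
  147.249.172.0/23
  147.249.174.0/23
Subnets: 147.249.160.0/23, 147.249.162.0/23, 147.249.164.0/23, 147.249.166.0/23, 147.249.168.0/23, 147.249.170.0/23, 147.249.172.0/23, 147.249.174.0/23


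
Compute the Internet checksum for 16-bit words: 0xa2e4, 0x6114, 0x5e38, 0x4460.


Sum all words (with carry folding):
+ 0xa2e4 = 0xa2e4
+ 0x6114 = 0x03f9
+ 0x5e38 = 0x6231
+ 0x4460 = 0xa691
One's complement: ~0xa691
Checksum = 0x596e


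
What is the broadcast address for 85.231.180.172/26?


Network: 85.231.180.128/26
Host bits = 6
Set all host bits to 1:
Broadcast: 85.231.180.191


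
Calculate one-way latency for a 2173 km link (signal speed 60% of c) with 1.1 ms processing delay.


Speed = 0.6 * 3e5 km/s = 180000 km/s
Propagation delay = 2173 / 180000 = 0.0121 s = 12.0722 ms
Processing delay = 1.1 ms
Total one-way latency = 13.1722 ms


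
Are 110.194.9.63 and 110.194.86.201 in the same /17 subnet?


Mask: 255.255.128.0
110.194.9.63 AND mask = 110.194.0.0
110.194.86.201 AND mask = 110.194.0.0
Yes, same subnet (110.194.0.0)


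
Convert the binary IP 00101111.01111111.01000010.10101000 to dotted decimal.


00101111 = 47
01111111 = 127
01000010 = 66
10101000 = 168
IP: 47.127.66.168


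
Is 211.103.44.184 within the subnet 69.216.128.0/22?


Subnet network: 69.216.128.0
Test IP AND mask: 211.103.44.0
No, 211.103.44.184 is not in 69.216.128.0/22


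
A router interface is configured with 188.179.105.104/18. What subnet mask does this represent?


/18 means 18 network bits, 14 host bits
Binary: 11111111111111111100000000000000
Mask: 255.255.192.0


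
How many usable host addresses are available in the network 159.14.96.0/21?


Host bits = 32 - 21 = 11
Total addresses = 2^11 = 2048
Usable = total - 2 (network and broadcast)
Usable hosts: 2046


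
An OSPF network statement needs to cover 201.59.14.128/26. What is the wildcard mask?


Subnet mask: 255.255.255.192
Wildcard = 255.255.255.255 - subnet mask
255 - 255 = 0
255 - 255 = 0
255 - 255 = 0
255 - 192 = 63
Wildcard: 0.0.0.63


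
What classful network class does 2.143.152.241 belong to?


First octet: 2
Binary: 00000010
0xxxxxxx -> Class A (1-126)
Class A, default mask 255.0.0.0 (/8)


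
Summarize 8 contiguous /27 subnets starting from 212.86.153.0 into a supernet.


Original prefix: /27
Number of subnets: 8 = 2^3
New prefix = 27 - 3 = 24
Supernet: 212.86.153.0/24


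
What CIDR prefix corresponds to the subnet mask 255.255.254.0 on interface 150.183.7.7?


Binary: 11111111.11111111.11111110.00000000
Count leading 1s
Prefix: /23


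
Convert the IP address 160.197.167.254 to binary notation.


160 = 10100000
197 = 11000101
167 = 10100111
254 = 11111110
Binary: 10100000.11000101.10100111.11111110


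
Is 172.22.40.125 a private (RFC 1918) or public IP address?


RFC 1918 private ranges:
  10.0.0.0/8 (10.0.0.0 - 10.255.255.255)
  172.16.0.0/12 (172.16.0.0 - 172.31.255.255)
  192.168.0.0/16 (192.168.0.0 - 192.168.255.255)
Private (in 172.16.0.0/12)


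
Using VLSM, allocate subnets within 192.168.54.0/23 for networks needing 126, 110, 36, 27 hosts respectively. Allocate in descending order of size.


126 hosts -> /25 (126 usable): 192.168.54.0/25
110 hosts -> /25 (126 usable): 192.168.54.128/25
36 hosts -> /26 (62 usable): 192.168.55.0/26
27 hosts -> /27 (30 usable): 192.168.55.64/27
Allocation: 192.168.54.0/25 (126 hosts, 126 usable); 192.168.54.128/25 (110 hosts, 126 usable); 192.168.55.0/26 (36 hosts, 62 usable); 192.168.55.64/27 (27 hosts, 30 usable)


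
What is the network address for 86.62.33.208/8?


IP:   01010110.00111110.00100001.11010000
Mask: 11111111.00000000.00000000.00000000
AND operation:
Net:  01010110.00000000.00000000.00000000
Network: 86.0.0.0/8


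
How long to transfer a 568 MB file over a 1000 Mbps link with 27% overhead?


Effective throughput = 1000 * (1 - 27/100) = 730 Mbps
File size in Mb = 568 * 8 = 4544 Mb
Time = 4544 / 730
Time = 6.2247 seconds


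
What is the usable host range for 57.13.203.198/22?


Network: 57.13.200.0
Broadcast: 57.13.203.255
First usable = network + 1
Last usable = broadcast - 1
Range: 57.13.200.1 to 57.13.203.254


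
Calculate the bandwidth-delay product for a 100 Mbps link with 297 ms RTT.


BDP = bandwidth * RTT
= 100 Mbps * 297 ms
= 100 * 1e6 * 297 / 1000 bits
= 29700000 bits
= 3712500 bytes
= 3625.4883 KB
BDP = 29700000 bits (3712500 bytes)


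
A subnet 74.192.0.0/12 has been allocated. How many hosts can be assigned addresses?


Host bits = 32 - 12 = 20
Total addresses = 2^20 = 1048576
Usable = total - 2 (network and broadcast)
Usable hosts: 1048574


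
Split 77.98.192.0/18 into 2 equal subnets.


New prefix = 18 + 1 = 19
Each subnet has 8192 addresses
  77.98.192.0/19
  77.98.224.0/19
Subnets: 77.98.192.0/19, 77.98.224.0/19


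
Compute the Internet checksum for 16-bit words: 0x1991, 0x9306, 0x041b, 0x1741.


Sum all words (with carry folding):
+ 0x1991 = 0x1991
+ 0x9306 = 0xac97
+ 0x041b = 0xb0b2
+ 0x1741 = 0xc7f3
One's complement: ~0xc7f3
Checksum = 0x380c


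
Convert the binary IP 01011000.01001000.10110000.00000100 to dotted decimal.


01011000 = 88
01001000 = 72
10110000 = 176
00000100 = 4
IP: 88.72.176.4


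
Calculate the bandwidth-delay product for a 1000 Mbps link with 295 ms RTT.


BDP = bandwidth * RTT
= 1000 Mbps * 295 ms
= 1000 * 1e6 * 295 / 1000 bits
= 295000000 bits
= 36875000 bytes
= 36010.7422 KB
BDP = 295000000 bits (36875000 bytes)


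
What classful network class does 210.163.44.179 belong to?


First octet: 210
Binary: 11010010
110xxxxx -> Class C (192-223)
Class C, default mask 255.255.255.0 (/24)


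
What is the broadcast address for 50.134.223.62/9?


Network: 50.128.0.0/9
Host bits = 23
Set all host bits to 1:
Broadcast: 50.255.255.255


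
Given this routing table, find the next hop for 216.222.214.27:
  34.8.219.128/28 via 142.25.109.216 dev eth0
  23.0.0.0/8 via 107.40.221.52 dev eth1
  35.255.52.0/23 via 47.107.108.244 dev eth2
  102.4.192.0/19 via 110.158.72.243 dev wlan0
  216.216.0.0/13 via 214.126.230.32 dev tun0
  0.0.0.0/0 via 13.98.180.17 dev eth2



Longest prefix match for 216.222.214.27:
  /28 34.8.219.128: no
  /8 23.0.0.0: no
  /23 35.255.52.0: no
  /19 102.4.192.0: no
  /13 216.216.0.0: MATCH
  /0 0.0.0.0: MATCH
Selected: next-hop 214.126.230.32 via tun0 (matched /13)


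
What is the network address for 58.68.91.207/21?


IP:   00111010.01000100.01011011.11001111
Mask: 11111111.11111111.11111000.00000000
AND operation:
Net:  00111010.01000100.01011000.00000000
Network: 58.68.88.0/21


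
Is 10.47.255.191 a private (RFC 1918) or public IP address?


RFC 1918 private ranges:
  10.0.0.0/8 (10.0.0.0 - 10.255.255.255)
  172.16.0.0/12 (172.16.0.0 - 172.31.255.255)
  192.168.0.0/16 (192.168.0.0 - 192.168.255.255)
Private (in 10.0.0.0/8)


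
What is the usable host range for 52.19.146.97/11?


Network: 52.0.0.0
Broadcast: 52.31.255.255
First usable = network + 1
Last usable = broadcast - 1
Range: 52.0.0.1 to 52.31.255.254


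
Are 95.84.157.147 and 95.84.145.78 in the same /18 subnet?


Mask: 255.255.192.0
95.84.157.147 AND mask = 95.84.128.0
95.84.145.78 AND mask = 95.84.128.0
Yes, same subnet (95.84.128.0)


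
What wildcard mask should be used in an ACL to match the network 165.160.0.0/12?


Subnet mask: 255.240.0.0
Wildcard = 255.255.255.255 - subnet mask
255 - 255 = 0
255 - 240 = 15
255 - 0 = 255
255 - 0 = 255
Wildcard: 0.15.255.255


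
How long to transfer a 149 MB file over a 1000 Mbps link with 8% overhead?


Effective throughput = 1000 * (1 - 8/100) = 920 Mbps
File size in Mb = 149 * 8 = 1192 Mb
Time = 1192 / 920
Time = 1.2957 seconds


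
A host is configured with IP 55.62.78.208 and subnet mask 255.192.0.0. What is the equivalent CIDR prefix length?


Binary: 11111111.11000000.00000000.00000000
Count leading 1s
Prefix: /10


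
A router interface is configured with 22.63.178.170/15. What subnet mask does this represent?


/15 means 15 network bits, 17 host bits
Binary: 11111111111111100000000000000000
Mask: 255.254.0.0


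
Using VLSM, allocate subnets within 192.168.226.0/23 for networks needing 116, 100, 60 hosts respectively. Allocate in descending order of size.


116 hosts -> /25 (126 usable): 192.168.226.0/25
100 hosts -> /25 (126 usable): 192.168.226.128/25
60 hosts -> /26 (62 usable): 192.168.227.0/26
Allocation: 192.168.226.0/25 (116 hosts, 126 usable); 192.168.226.128/25 (100 hosts, 126 usable); 192.168.227.0/26 (60 hosts, 62 usable)


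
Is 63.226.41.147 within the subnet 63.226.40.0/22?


Subnet network: 63.226.40.0
Test IP AND mask: 63.226.40.0
Yes, 63.226.41.147 is in 63.226.40.0/22


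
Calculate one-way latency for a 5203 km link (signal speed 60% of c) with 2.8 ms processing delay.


Speed = 0.6 * 3e5 km/s = 180000 km/s
Propagation delay = 5203 / 180000 = 0.0289 s = 28.9056 ms
Processing delay = 2.8 ms
Total one-way latency = 31.7056 ms


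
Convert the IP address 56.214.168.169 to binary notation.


56 = 00111000
214 = 11010110
168 = 10101000
169 = 10101001
Binary: 00111000.11010110.10101000.10101001


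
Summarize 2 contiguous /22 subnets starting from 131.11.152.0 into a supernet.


Original prefix: /22
Number of subnets: 2 = 2^1
New prefix = 22 - 1 = 21
Supernet: 131.11.152.0/21


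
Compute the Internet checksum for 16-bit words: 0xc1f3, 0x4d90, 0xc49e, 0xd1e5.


Sum all words (with carry folding):
+ 0xc1f3 = 0xc1f3
+ 0x4d90 = 0x0f84
+ 0xc49e = 0xd422
+ 0xd1e5 = 0xa608
One's complement: ~0xa608
Checksum = 0x59f7


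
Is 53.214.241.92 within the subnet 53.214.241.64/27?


Subnet network: 53.214.241.64
Test IP AND mask: 53.214.241.64
Yes, 53.214.241.92 is in 53.214.241.64/27


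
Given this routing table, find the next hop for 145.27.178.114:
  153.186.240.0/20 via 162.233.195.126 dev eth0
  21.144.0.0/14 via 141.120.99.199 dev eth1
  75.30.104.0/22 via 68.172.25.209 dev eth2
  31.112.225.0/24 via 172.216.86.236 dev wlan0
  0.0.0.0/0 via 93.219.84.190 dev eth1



Longest prefix match for 145.27.178.114:
  /20 153.186.240.0: no
  /14 21.144.0.0: no
  /22 75.30.104.0: no
  /24 31.112.225.0: no
  /0 0.0.0.0: MATCH
Selected: next-hop 93.219.84.190 via eth1 (matched /0)


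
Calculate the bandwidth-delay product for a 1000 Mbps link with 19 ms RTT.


BDP = bandwidth * RTT
= 1000 Mbps * 19 ms
= 1000 * 1e6 * 19 / 1000 bits
= 19000000 bits
= 2375000 bytes
= 2319.3359 KB
BDP = 19000000 bits (2375000 bytes)


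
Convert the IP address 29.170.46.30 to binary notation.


29 = 00011101
170 = 10101010
46 = 00101110
30 = 00011110
Binary: 00011101.10101010.00101110.00011110


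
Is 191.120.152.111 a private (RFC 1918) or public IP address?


RFC 1918 private ranges:
  10.0.0.0/8 (10.0.0.0 - 10.255.255.255)
  172.16.0.0/12 (172.16.0.0 - 172.31.255.255)
  192.168.0.0/16 (192.168.0.0 - 192.168.255.255)
Public (not in any RFC 1918 range)


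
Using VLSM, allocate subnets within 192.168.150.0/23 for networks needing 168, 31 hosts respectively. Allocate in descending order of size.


168 hosts -> /24 (254 usable): 192.168.150.0/24
31 hosts -> /26 (62 usable): 192.168.151.0/26
Allocation: 192.168.150.0/24 (168 hosts, 254 usable); 192.168.151.0/26 (31 hosts, 62 usable)


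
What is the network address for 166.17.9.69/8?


IP:   10100110.00010001.00001001.01000101
Mask: 11111111.00000000.00000000.00000000
AND operation:
Net:  10100110.00000000.00000000.00000000
Network: 166.0.0.0/8


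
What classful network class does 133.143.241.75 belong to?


First octet: 133
Binary: 10000101
10xxxxxx -> Class B (128-191)
Class B, default mask 255.255.0.0 (/16)


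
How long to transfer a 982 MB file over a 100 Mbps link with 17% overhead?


Effective throughput = 100 * (1 - 17/100) = 83 Mbps
File size in Mb = 982 * 8 = 7856 Mb
Time = 7856 / 83
Time = 94.6506 seconds


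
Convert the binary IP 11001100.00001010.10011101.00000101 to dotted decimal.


11001100 = 204
00001010 = 10
10011101 = 157
00000101 = 5
IP: 204.10.157.5


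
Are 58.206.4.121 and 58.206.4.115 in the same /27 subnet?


Mask: 255.255.255.224
58.206.4.121 AND mask = 58.206.4.96
58.206.4.115 AND mask = 58.206.4.96
Yes, same subnet (58.206.4.96)


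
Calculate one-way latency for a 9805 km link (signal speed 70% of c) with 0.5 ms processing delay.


Speed = 0.7 * 3e5 km/s = 210000 km/s
Propagation delay = 9805 / 210000 = 0.0467 s = 46.6905 ms
Processing delay = 0.5 ms
Total one-way latency = 47.1905 ms


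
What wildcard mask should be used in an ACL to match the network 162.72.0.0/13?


Subnet mask: 255.248.0.0
Wildcard = 255.255.255.255 - subnet mask
255 - 255 = 0
255 - 248 = 7
255 - 0 = 255
255 - 0 = 255
Wildcard: 0.7.255.255


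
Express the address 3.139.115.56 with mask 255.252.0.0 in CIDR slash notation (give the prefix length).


Binary: 11111111.11111100.00000000.00000000
Count leading 1s
Prefix: /14


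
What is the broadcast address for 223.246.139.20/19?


Network: 223.246.128.0/19
Host bits = 13
Set all host bits to 1:
Broadcast: 223.246.159.255


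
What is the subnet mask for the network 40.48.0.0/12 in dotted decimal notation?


/12 means 12 network bits, 20 host bits
Binary: 11111111111100000000000000000000
Mask: 255.240.0.0


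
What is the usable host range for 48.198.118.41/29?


Network: 48.198.118.40
Broadcast: 48.198.118.47
First usable = network + 1
Last usable = broadcast - 1
Range: 48.198.118.41 to 48.198.118.46


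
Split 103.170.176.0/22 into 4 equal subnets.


New prefix = 22 + 2 = 24
Each subnet has 256 addresses
  103.170.176.0/24
  103.170.177.0/24
  103.170.178.0/24
  103.170.179.0/24
Subnets: 103.170.176.0/24, 103.170.177.0/24, 103.170.178.0/24, 103.170.179.0/24


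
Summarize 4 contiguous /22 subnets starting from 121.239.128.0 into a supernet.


Original prefix: /22
Number of subnets: 4 = 2^2
New prefix = 22 - 2 = 20
Supernet: 121.239.128.0/20


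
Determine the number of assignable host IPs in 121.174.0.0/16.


Host bits = 32 - 16 = 16
Total addresses = 2^16 = 65536
Usable = total - 2 (network and broadcast)
Usable hosts: 65534


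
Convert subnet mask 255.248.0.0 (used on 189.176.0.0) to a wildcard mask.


Subnet mask: 255.248.0.0
Wildcard = 255.255.255.255 - subnet mask
255 - 255 = 0
255 - 248 = 7
255 - 0 = 255
255 - 0 = 255
Wildcard: 0.7.255.255


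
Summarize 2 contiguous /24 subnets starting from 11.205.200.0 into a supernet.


Original prefix: /24
Number of subnets: 2 = 2^1
New prefix = 24 - 1 = 23
Supernet: 11.205.200.0/23


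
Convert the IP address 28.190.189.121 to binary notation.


28 = 00011100
190 = 10111110
189 = 10111101
121 = 01111001
Binary: 00011100.10111110.10111101.01111001


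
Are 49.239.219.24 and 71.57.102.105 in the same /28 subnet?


Mask: 255.255.255.240
49.239.219.24 AND mask = 49.239.219.16
71.57.102.105 AND mask = 71.57.102.96
No, different subnets (49.239.219.16 vs 71.57.102.96)


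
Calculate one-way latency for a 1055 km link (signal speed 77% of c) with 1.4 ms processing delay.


Speed = 0.77 * 3e5 km/s = 231000 km/s
Propagation delay = 1055 / 231000 = 0.0046 s = 4.5671 ms
Processing delay = 1.4 ms
Total one-way latency = 5.9671 ms


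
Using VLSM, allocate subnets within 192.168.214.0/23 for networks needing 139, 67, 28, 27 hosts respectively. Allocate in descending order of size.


139 hosts -> /24 (254 usable): 192.168.214.0/24
67 hosts -> /25 (126 usable): 192.168.215.0/25
28 hosts -> /27 (30 usable): 192.168.215.128/27
27 hosts -> /27 (30 usable): 192.168.215.160/27
Allocation: 192.168.214.0/24 (139 hosts, 254 usable); 192.168.215.0/25 (67 hosts, 126 usable); 192.168.215.128/27 (28 hosts, 30 usable); 192.168.215.160/27 (27 hosts, 30 usable)


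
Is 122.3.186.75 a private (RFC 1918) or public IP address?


RFC 1918 private ranges:
  10.0.0.0/8 (10.0.0.0 - 10.255.255.255)
  172.16.0.0/12 (172.16.0.0 - 172.31.255.255)
  192.168.0.0/16 (192.168.0.0 - 192.168.255.255)
Public (not in any RFC 1918 range)


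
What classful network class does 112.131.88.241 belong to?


First octet: 112
Binary: 01110000
0xxxxxxx -> Class A (1-126)
Class A, default mask 255.0.0.0 (/8)


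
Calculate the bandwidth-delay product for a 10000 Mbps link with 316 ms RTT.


BDP = bandwidth * RTT
= 10000 Mbps * 316 ms
= 10000 * 1e6 * 316 / 1000 bits
= 3160000000 bits
= 395000000 bytes
= 385742.1875 KB
BDP = 3160000000 bits (395000000 bytes)


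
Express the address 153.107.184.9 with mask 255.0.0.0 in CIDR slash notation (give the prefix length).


Binary: 11111111.00000000.00000000.00000000
Count leading 1s
Prefix: /8


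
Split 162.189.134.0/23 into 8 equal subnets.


New prefix = 23 + 3 = 26
Each subnet has 64 addresses
  162.189.134.0/26
  162.189.134.64/26
  162.189.134.128/26
  162.189.134.192/26
  162.189.135.0/26
  162.189.135.64/26
  162.189.135.128/26
  162.189.135.192/26
Subnets: 162.189.134.0/26, 162.189.134.64/26, 162.189.134.128/26, 162.189.134.192/26, 162.189.135.0/26, 162.189.135.64/26, 162.189.135.128/26, 162.189.135.192/26


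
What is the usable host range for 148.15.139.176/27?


Network: 148.15.139.160
Broadcast: 148.15.139.191
First usable = network + 1
Last usable = broadcast - 1
Range: 148.15.139.161 to 148.15.139.190


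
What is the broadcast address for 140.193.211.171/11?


Network: 140.192.0.0/11
Host bits = 21
Set all host bits to 1:
Broadcast: 140.223.255.255


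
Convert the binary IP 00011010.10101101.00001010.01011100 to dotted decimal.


00011010 = 26
10101101 = 173
00001010 = 10
01011100 = 92
IP: 26.173.10.92


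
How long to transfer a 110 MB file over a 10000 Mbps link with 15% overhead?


Effective throughput = 10000 * (1 - 15/100) = 8500 Mbps
File size in Mb = 110 * 8 = 880 Mb
Time = 880 / 8500
Time = 0.1035 seconds


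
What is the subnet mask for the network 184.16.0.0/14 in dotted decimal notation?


/14 means 14 network bits, 18 host bits
Binary: 11111111111111000000000000000000
Mask: 255.252.0.0


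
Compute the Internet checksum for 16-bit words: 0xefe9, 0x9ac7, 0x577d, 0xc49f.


Sum all words (with carry folding):
+ 0xefe9 = 0xefe9
+ 0x9ac7 = 0x8ab1
+ 0x577d = 0xe22e
+ 0xc49f = 0xa6ce
One's complement: ~0xa6ce
Checksum = 0x5931


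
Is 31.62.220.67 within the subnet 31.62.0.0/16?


Subnet network: 31.62.0.0
Test IP AND mask: 31.62.0.0
Yes, 31.62.220.67 is in 31.62.0.0/16


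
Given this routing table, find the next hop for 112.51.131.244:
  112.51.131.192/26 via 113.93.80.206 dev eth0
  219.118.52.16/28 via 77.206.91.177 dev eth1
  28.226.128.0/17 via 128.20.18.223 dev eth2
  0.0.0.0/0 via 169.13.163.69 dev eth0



Longest prefix match for 112.51.131.244:
  /26 112.51.131.192: MATCH
  /28 219.118.52.16: no
  /17 28.226.128.0: no
  /0 0.0.0.0: MATCH
Selected: next-hop 113.93.80.206 via eth0 (matched /26)


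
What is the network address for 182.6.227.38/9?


IP:   10110110.00000110.11100011.00100110
Mask: 11111111.10000000.00000000.00000000
AND operation:
Net:  10110110.00000000.00000000.00000000
Network: 182.0.0.0/9


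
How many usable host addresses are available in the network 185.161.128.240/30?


Host bits = 32 - 30 = 2
Total addresses = 2^2 = 4
Usable = total - 2 (network and broadcast)
Usable hosts: 2


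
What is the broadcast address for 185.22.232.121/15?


Network: 185.22.0.0/15
Host bits = 17
Set all host bits to 1:
Broadcast: 185.23.255.255


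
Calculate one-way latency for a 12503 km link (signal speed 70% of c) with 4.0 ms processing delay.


Speed = 0.7 * 3e5 km/s = 210000 km/s
Propagation delay = 12503 / 210000 = 0.0595 s = 59.5381 ms
Processing delay = 4.0 ms
Total one-way latency = 63.5381 ms


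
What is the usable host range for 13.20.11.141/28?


Network: 13.20.11.128
Broadcast: 13.20.11.143
First usable = network + 1
Last usable = broadcast - 1
Range: 13.20.11.129 to 13.20.11.142


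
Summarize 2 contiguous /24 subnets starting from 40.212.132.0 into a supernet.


Original prefix: /24
Number of subnets: 2 = 2^1
New prefix = 24 - 1 = 23
Supernet: 40.212.132.0/23


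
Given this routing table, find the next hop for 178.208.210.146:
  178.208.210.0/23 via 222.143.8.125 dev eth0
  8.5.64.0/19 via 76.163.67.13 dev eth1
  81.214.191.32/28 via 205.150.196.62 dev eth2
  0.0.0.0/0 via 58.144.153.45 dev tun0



Longest prefix match for 178.208.210.146:
  /23 178.208.210.0: MATCH
  /19 8.5.64.0: no
  /28 81.214.191.32: no
  /0 0.0.0.0: MATCH
Selected: next-hop 222.143.8.125 via eth0 (matched /23)


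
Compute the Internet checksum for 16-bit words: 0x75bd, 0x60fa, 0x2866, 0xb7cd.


Sum all words (with carry folding):
+ 0x75bd = 0x75bd
+ 0x60fa = 0xd6b7
+ 0x2866 = 0xff1d
+ 0xb7cd = 0xb6eb
One's complement: ~0xb6eb
Checksum = 0x4914


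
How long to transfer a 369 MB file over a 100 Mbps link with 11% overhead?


Effective throughput = 100 * (1 - 11/100) = 89 Mbps
File size in Mb = 369 * 8 = 2952 Mb
Time = 2952 / 89
Time = 33.1685 seconds


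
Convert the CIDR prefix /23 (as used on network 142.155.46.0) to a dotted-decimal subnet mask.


/23 means 23 network bits, 9 host bits
Binary: 11111111111111111111111000000000
Mask: 255.255.254.0


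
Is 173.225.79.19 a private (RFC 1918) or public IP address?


RFC 1918 private ranges:
  10.0.0.0/8 (10.0.0.0 - 10.255.255.255)
  172.16.0.0/12 (172.16.0.0 - 172.31.255.255)
  192.168.0.0/16 (192.168.0.0 - 192.168.255.255)
Public (not in any RFC 1918 range)


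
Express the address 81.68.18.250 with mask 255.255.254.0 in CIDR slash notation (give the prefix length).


Binary: 11111111.11111111.11111110.00000000
Count leading 1s
Prefix: /23


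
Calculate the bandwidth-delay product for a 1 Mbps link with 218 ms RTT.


BDP = bandwidth * RTT
= 1 Mbps * 218 ms
= 1 * 1e6 * 218 / 1000 bits
= 218000 bits
= 27250 bytes
= 26.6113 KB
BDP = 218000 bits (27250 bytes)


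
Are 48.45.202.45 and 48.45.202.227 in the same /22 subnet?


Mask: 255.255.252.0
48.45.202.45 AND mask = 48.45.200.0
48.45.202.227 AND mask = 48.45.200.0
Yes, same subnet (48.45.200.0)


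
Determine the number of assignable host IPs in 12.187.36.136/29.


Host bits = 32 - 29 = 3
Total addresses = 2^3 = 8
Usable = total - 2 (network and broadcast)
Usable hosts: 6


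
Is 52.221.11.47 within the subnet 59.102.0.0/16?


Subnet network: 59.102.0.0
Test IP AND mask: 52.221.0.0
No, 52.221.11.47 is not in 59.102.0.0/16


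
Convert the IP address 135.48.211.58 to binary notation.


135 = 10000111
48 = 00110000
211 = 11010011
58 = 00111010
Binary: 10000111.00110000.11010011.00111010


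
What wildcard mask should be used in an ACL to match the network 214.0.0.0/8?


Subnet mask: 255.0.0.0
Wildcard = 255.255.255.255 - subnet mask
255 - 255 = 0
255 - 0 = 255
255 - 0 = 255
255 - 0 = 255
Wildcard: 0.255.255.255


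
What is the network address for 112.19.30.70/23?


IP:   01110000.00010011.00011110.01000110
Mask: 11111111.11111111.11111110.00000000
AND operation:
Net:  01110000.00010011.00011110.00000000
Network: 112.19.30.0/23


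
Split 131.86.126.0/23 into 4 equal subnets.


New prefix = 23 + 2 = 25
Each subnet has 128 addresses
  131.86.126.0/25
  131.86.126.128/25
  131.86.127.0/25
  131.86.127.128/25
Subnets: 131.86.126.0/25, 131.86.126.128/25, 131.86.127.0/25, 131.86.127.128/25


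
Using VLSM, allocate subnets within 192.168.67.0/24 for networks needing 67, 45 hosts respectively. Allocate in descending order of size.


67 hosts -> /25 (126 usable): 192.168.67.0/25
45 hosts -> /26 (62 usable): 192.168.67.128/26
Allocation: 192.168.67.0/25 (67 hosts, 126 usable); 192.168.67.128/26 (45 hosts, 62 usable)


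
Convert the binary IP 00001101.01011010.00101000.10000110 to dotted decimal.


00001101 = 13
01011010 = 90
00101000 = 40
10000110 = 134
IP: 13.90.40.134


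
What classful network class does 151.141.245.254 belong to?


First octet: 151
Binary: 10010111
10xxxxxx -> Class B (128-191)
Class B, default mask 255.255.0.0 (/16)


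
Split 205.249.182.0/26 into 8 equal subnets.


New prefix = 26 + 3 = 29
Each subnet has 8 addresses
  205.249.182.0/29
  205.249.182.8/29
  205.249.182.16/29
  205.249.182.24/29
  205.249.182.32/29
  205.249.182.40/29
  205.249.182.48/29
  205.249.182.56/29
Subnets: 205.249.182.0/29, 205.249.182.8/29, 205.249.182.16/29, 205.249.182.24/29, 205.249.182.32/29, 205.249.182.40/29, 205.249.182.48/29, 205.249.182.56/29


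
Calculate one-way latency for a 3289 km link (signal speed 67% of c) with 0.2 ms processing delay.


Speed = 0.67 * 3e5 km/s = 201000 km/s
Propagation delay = 3289 / 201000 = 0.0164 s = 16.3632 ms
Processing delay = 0.2 ms
Total one-way latency = 16.5632 ms


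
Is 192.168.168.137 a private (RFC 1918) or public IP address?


RFC 1918 private ranges:
  10.0.0.0/8 (10.0.0.0 - 10.255.255.255)
  172.16.0.0/12 (172.16.0.0 - 172.31.255.255)
  192.168.0.0/16 (192.168.0.0 - 192.168.255.255)
Private (in 192.168.0.0/16)


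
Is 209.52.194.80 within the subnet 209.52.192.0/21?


Subnet network: 209.52.192.0
Test IP AND mask: 209.52.192.0
Yes, 209.52.194.80 is in 209.52.192.0/21


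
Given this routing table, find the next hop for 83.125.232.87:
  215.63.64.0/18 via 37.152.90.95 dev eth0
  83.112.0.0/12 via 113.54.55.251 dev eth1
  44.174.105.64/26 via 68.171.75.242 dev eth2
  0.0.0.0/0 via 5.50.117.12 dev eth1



Longest prefix match for 83.125.232.87:
  /18 215.63.64.0: no
  /12 83.112.0.0: MATCH
  /26 44.174.105.64: no
  /0 0.0.0.0: MATCH
Selected: next-hop 113.54.55.251 via eth1 (matched /12)


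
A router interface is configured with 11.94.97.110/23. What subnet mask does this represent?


/23 means 23 network bits, 9 host bits
Binary: 11111111111111111111111000000000
Mask: 255.255.254.0


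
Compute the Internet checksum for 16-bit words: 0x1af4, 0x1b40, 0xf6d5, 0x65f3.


Sum all words (with carry folding):
+ 0x1af4 = 0x1af4
+ 0x1b40 = 0x3634
+ 0xf6d5 = 0x2d0a
+ 0x65f3 = 0x92fd
One's complement: ~0x92fd
Checksum = 0x6d02


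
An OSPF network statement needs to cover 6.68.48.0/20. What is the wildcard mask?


Subnet mask: 255.255.240.0
Wildcard = 255.255.255.255 - subnet mask
255 - 255 = 0
255 - 255 = 0
255 - 240 = 15
255 - 0 = 255
Wildcard: 0.0.15.255


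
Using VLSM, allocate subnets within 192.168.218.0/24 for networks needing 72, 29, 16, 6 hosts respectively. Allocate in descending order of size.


72 hosts -> /25 (126 usable): 192.168.218.0/25
29 hosts -> /27 (30 usable): 192.168.218.128/27
16 hosts -> /27 (30 usable): 192.168.218.160/27
6 hosts -> /29 (6 usable): 192.168.218.192/29
Allocation: 192.168.218.0/25 (72 hosts, 126 usable); 192.168.218.128/27 (29 hosts, 30 usable); 192.168.218.160/27 (16 hosts, 30 usable); 192.168.218.192/29 (6 hosts, 6 usable)


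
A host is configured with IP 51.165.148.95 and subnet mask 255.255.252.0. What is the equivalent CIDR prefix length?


Binary: 11111111.11111111.11111100.00000000
Count leading 1s
Prefix: /22


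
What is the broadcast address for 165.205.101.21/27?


Network: 165.205.101.0/27
Host bits = 5
Set all host bits to 1:
Broadcast: 165.205.101.31


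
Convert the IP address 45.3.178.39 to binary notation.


45 = 00101101
3 = 00000011
178 = 10110010
39 = 00100111
Binary: 00101101.00000011.10110010.00100111


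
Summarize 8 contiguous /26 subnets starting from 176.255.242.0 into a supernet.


Original prefix: /26
Number of subnets: 8 = 2^3
New prefix = 26 - 3 = 23
Supernet: 176.255.242.0/23


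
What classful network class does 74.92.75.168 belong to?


First octet: 74
Binary: 01001010
0xxxxxxx -> Class A (1-126)
Class A, default mask 255.0.0.0 (/8)


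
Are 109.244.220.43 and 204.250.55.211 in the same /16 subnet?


Mask: 255.255.0.0
109.244.220.43 AND mask = 109.244.0.0
204.250.55.211 AND mask = 204.250.0.0
No, different subnets (109.244.0.0 vs 204.250.0.0)


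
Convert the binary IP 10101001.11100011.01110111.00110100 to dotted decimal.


10101001 = 169
11100011 = 227
01110111 = 119
00110100 = 52
IP: 169.227.119.52


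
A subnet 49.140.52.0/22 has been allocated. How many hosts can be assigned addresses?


Host bits = 32 - 22 = 10
Total addresses = 2^10 = 1024
Usable = total - 2 (network and broadcast)
Usable hosts: 1022


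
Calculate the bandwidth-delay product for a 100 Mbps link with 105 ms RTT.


BDP = bandwidth * RTT
= 100 Mbps * 105 ms
= 100 * 1e6 * 105 / 1000 bits
= 10500000 bits
= 1312500 bytes
= 1281.7383 KB
BDP = 10500000 bits (1312500 bytes)


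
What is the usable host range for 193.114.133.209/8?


Network: 193.0.0.0
Broadcast: 193.255.255.255
First usable = network + 1
Last usable = broadcast - 1
Range: 193.0.0.1 to 193.255.255.254


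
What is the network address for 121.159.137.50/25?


IP:   01111001.10011111.10001001.00110010
Mask: 11111111.11111111.11111111.10000000
AND operation:
Net:  01111001.10011111.10001001.00000000
Network: 121.159.137.0/25


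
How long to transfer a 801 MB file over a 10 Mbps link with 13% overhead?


Effective throughput = 10 * (1 - 13/100) = 8.7 Mbps
File size in Mb = 801 * 8 = 6408 Mb
Time = 6408 / 8.7
Time = 736.5517 seconds


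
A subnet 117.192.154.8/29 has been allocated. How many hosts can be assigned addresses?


Host bits = 32 - 29 = 3
Total addresses = 2^3 = 8
Usable = total - 2 (network and broadcast)
Usable hosts: 6


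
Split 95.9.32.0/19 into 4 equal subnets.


New prefix = 19 + 2 = 21
Each subnet has 2048 addresses
  95.9.32.0/21
  95.9.40.0/21
  95.9.48.0/21
  95.9.56.0/21
Subnets: 95.9.32.0/21, 95.9.40.0/21, 95.9.48.0/21, 95.9.56.0/21
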